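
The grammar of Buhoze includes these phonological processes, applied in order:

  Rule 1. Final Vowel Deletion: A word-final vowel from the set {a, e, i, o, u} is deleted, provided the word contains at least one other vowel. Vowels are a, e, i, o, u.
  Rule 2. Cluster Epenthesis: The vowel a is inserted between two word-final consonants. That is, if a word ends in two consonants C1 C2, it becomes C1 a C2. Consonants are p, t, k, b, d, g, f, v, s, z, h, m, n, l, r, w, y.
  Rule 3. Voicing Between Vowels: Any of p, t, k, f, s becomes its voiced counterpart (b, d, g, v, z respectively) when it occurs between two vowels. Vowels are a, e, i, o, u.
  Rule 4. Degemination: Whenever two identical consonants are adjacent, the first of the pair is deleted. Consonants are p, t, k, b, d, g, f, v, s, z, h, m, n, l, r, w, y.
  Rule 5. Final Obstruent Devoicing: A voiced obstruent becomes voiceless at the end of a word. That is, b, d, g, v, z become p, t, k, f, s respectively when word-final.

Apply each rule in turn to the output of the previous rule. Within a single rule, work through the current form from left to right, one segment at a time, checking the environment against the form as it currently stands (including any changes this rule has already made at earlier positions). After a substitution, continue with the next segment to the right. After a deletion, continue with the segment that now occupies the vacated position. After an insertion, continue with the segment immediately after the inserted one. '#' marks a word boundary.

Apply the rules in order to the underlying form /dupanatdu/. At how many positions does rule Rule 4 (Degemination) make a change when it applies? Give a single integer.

Rule 1 Final Vowel Deletion: [dupanatdu] → [dupanatd]
Rule 2 Cluster Epenthesis: [dupanatd] → [dupanatad]
Rule 3 Voicing Between Vowels: [dupanatad] → [dubanadad]
Rule 4 Degemination: no change — [dubanadad]
Rule 5 Final Obstruent Devoicing: [dubanadad] → [dubanadat]
Rule Rule 4 changed 0 position(s).

0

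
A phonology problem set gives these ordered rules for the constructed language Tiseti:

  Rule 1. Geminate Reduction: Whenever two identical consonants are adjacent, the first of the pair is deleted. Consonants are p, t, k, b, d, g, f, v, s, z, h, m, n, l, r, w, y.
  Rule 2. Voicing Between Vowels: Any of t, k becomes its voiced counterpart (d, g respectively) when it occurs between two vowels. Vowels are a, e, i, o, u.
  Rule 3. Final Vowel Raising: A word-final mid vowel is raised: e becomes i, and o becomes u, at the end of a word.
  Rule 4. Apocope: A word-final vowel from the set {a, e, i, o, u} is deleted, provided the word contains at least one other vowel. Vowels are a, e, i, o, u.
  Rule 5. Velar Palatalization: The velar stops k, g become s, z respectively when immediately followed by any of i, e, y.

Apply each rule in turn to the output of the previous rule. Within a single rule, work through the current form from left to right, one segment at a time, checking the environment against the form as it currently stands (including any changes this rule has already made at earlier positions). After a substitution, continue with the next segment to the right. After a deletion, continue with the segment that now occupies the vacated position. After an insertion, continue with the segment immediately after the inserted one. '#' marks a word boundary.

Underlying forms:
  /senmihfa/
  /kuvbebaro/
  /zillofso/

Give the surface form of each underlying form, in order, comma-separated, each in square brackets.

[senmihf], [kuvbebar], [zilofs]

/senmihfa/:
  Rule 1 Geminate Reduction: no change — [senmihfa]
  Rule 2 Voicing Between Vowels: no change — [senmihfa]
  Rule 3 Final Vowel Raising: no change — [senmihfa]
  Rule 4 Apocope: [senmihfa] → [senmihf]
  Rule 5 Velar Palatalization: no change — [senmihf]
/kuvbebaro/:
  Rule 1 Geminate Reduction: no change — [kuvbebaro]
  Rule 2 Voicing Between Vowels: no change — [kuvbebaro]
  Rule 3 Final Vowel Raising: [kuvbebaro] → [kuvbebaru]
  Rule 4 Apocope: [kuvbebaru] → [kuvbebar]
  Rule 5 Velar Palatalization: no change — [kuvbebar]
/zillofso/:
  Rule 1 Geminate Reduction: [zillofso] → [zilofso]
  Rule 2 Voicing Between Vowels: no change — [zilofso]
  Rule 3 Final Vowel Raising: [zilofso] → [zilofsu]
  Rule 4 Apocope: [zilofsu] → [zilofs]
  Rule 5 Velar Palatalization: no change — [zilofs]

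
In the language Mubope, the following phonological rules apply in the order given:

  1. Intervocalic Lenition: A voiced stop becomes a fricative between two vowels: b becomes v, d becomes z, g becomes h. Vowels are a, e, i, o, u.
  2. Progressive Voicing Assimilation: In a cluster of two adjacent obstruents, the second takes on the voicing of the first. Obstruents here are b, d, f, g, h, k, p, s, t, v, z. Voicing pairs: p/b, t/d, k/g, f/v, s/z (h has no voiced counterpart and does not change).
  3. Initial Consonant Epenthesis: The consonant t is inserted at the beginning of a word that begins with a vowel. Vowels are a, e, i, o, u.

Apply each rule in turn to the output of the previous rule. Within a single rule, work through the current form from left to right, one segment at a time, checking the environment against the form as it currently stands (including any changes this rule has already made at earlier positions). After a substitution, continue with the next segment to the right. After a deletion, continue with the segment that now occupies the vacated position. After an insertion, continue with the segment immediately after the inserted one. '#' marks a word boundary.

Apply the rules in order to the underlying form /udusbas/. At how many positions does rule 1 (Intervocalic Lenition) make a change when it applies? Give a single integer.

1 Intervocalic Lenition: [udusbas] → [uzusbas]
2 Progressive Voicing Assimilation: [uzusbas] → [uzuspas]
3 Initial Consonant Epenthesis: [uzuspas] → [tuzuspas]
Rule 1 changed 1 position(s).

1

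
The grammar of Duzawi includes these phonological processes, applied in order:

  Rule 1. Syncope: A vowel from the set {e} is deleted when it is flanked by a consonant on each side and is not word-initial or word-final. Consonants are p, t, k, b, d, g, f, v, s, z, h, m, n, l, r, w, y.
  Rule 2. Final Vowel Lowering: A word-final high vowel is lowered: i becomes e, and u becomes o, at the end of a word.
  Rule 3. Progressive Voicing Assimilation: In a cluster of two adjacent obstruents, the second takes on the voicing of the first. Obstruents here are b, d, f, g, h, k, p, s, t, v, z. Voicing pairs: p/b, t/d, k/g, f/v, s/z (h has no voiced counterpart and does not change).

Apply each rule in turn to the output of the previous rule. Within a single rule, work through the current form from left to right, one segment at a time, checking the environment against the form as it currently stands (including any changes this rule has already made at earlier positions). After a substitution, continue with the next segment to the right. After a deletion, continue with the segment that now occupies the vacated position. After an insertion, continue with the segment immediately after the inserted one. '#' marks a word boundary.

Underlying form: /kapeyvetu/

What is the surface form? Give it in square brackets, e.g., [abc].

Rule 1 Syncope: [kapeyvetu] → [kapyvtu]
Rule 2 Final Vowel Lowering: [kapyvtu] → [kapyvto]
Rule 3 Progressive Voicing Assimilation: [kapyvto] → [kapyvdo]

[kapyvdo]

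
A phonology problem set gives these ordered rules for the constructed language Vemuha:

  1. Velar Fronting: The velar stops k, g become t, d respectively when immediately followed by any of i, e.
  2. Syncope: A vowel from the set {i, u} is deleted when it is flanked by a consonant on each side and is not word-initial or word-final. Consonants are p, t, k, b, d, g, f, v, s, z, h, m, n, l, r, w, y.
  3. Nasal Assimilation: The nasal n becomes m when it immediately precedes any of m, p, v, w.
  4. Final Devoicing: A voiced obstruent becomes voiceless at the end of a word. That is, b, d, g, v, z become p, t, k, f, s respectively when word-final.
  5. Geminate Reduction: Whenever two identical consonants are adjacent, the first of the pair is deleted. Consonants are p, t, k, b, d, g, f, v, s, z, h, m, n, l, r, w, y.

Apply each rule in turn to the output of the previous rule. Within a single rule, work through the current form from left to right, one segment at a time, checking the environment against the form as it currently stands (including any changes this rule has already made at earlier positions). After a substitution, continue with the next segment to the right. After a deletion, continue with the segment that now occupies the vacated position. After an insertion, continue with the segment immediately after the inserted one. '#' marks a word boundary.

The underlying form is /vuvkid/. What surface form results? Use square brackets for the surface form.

[vt]

1 Velar Fronting: [vuvkid] → [vuvtid]
2 Syncope: [vuvtid] → [vvtd]
3 Nasal Assimilation: no change — [vvtd]
4 Final Devoicing: [vvtd] → [vvtt]
5 Geminate Reduction: [vvtt] → [vt]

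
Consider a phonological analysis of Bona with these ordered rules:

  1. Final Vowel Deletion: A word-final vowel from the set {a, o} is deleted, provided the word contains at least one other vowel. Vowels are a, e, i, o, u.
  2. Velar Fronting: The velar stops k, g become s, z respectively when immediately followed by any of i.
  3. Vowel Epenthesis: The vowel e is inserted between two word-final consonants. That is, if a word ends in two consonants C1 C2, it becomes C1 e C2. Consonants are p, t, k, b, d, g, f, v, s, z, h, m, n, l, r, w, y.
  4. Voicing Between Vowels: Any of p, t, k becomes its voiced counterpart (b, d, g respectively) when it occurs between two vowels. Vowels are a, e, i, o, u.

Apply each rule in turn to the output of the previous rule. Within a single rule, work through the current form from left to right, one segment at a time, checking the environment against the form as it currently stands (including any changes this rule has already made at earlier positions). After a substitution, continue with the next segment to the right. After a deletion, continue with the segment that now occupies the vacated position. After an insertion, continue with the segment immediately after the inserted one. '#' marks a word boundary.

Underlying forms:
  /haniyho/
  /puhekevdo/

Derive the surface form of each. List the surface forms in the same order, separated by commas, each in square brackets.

/haniyho/:
  1 Final Vowel Deletion: [haniyho] → [haniyh]
  2 Velar Fronting: no change — [haniyh]
  3 Vowel Epenthesis: [haniyh] → [haniyeh]
  4 Voicing Between Vowels: no change — [haniyeh]
/puhekevdo/:
  1 Final Vowel Deletion: [puhekevdo] → [puhekevd]
  2 Velar Fronting: no change — [puhekevd]
  3 Vowel Epenthesis: [puhekevd] → [puhekeved]
  4 Voicing Between Vowels: [puhekeved] → [puhegeved]

[haniyeh], [puhegeved]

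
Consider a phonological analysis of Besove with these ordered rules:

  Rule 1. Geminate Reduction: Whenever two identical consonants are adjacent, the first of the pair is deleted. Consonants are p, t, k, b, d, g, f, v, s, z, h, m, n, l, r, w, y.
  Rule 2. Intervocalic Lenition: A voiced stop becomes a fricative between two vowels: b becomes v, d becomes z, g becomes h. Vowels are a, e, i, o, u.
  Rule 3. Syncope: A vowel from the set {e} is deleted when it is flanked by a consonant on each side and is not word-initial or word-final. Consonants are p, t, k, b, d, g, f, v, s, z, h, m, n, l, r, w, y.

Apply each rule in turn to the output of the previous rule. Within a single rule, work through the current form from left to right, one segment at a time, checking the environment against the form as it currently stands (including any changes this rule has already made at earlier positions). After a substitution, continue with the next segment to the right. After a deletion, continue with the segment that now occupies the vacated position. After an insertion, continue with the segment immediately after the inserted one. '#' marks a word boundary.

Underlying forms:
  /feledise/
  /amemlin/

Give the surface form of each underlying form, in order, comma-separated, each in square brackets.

[flzise], [ammlin]

/feledise/:
  Rule 1 Geminate Reduction: no change — [feledise]
  Rule 2 Intervocalic Lenition: [feledise] → [felezise]
  Rule 3 Syncope: [felezise] → [flzise]
/amemlin/:
  Rule 1 Geminate Reduction: no change — [amemlin]
  Rule 2 Intervocalic Lenition: no change — [amemlin]
  Rule 3 Syncope: [amemlin] → [ammlin]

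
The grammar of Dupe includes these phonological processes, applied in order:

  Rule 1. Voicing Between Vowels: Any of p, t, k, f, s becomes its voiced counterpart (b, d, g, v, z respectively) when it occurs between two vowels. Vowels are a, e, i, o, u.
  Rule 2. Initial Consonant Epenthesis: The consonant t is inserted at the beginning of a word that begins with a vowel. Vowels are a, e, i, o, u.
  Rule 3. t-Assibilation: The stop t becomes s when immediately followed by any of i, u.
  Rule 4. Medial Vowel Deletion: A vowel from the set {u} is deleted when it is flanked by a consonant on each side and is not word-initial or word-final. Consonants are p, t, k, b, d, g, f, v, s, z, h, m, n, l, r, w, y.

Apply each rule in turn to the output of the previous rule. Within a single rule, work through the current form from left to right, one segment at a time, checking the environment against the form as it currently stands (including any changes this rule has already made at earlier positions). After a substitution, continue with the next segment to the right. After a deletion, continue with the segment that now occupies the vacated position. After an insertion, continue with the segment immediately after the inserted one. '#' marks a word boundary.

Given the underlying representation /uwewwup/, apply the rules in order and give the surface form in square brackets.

Rule 1 Voicing Between Vowels: no change — [uwewwup]
Rule 2 Initial Consonant Epenthesis: [uwewwup] → [tuwewwup]
Rule 3 t-Assibilation: [tuwewwup] → [suwewwup]
Rule 4 Medial Vowel Deletion: [suwewwup] → [swewwp]

[swewwp]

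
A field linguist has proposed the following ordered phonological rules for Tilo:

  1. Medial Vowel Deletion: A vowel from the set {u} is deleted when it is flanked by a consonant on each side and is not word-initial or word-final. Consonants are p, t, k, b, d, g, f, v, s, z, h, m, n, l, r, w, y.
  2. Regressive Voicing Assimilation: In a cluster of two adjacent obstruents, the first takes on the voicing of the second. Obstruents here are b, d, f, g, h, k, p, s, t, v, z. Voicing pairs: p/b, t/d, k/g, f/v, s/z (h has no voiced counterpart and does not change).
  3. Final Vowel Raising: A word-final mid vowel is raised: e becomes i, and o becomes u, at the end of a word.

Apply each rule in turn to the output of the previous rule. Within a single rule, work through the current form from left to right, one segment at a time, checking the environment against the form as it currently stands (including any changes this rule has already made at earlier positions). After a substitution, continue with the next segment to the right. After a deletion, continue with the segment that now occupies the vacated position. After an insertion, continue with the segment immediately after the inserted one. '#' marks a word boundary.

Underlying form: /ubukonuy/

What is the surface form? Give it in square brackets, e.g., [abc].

[upkony]

1 Medial Vowel Deletion: [ubukonuy] → [ubkony]
2 Regressive Voicing Assimilation: [ubkony] → [upkony]
3 Final Vowel Raising: no change — [upkony]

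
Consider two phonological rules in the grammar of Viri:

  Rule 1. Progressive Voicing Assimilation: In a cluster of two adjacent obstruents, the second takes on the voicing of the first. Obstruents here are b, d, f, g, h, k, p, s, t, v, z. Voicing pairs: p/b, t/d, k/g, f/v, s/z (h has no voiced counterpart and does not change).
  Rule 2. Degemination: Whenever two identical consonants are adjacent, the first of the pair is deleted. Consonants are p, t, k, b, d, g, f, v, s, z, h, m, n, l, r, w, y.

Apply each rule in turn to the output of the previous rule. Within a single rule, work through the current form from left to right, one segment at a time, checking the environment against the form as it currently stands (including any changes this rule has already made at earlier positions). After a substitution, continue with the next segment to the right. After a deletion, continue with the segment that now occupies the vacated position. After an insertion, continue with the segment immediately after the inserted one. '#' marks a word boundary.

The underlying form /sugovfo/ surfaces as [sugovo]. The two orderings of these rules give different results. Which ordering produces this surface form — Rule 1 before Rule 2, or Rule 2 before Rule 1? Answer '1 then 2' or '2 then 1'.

Order 1 then 2:
  1 Progressive Voicing Assimilation: [sugovfo] → [sugovvo]
  2 Degemination: [sugovvo] → [sugovo]
  result: [sugovo]
Order 2 then 1:
  2 Degemination: no change — [sugovfo]
  1 Progressive Voicing Assimilation: [sugovfo] → [sugovvo]
  result: [sugovvo]

1 then 2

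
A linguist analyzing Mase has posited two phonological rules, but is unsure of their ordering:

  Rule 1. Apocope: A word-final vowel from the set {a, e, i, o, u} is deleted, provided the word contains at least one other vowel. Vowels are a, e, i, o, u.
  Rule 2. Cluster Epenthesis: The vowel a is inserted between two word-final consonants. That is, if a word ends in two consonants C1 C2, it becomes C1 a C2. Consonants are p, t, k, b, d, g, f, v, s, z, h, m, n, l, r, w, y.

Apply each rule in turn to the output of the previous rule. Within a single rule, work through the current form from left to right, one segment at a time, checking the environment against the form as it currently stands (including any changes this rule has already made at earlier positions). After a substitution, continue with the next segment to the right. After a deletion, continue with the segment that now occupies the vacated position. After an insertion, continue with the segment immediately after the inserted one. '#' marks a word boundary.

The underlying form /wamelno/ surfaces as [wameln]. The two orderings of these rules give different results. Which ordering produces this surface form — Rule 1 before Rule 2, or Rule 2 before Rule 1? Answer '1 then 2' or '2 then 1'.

Order 1 then 2:
  1 Apocope: [wamelno] → [wameln]
  2 Cluster Epenthesis: [wameln] → [wamelan]
  result: [wamelan]
Order 2 then 1:
  2 Cluster Epenthesis: no change — [wamelno]
  1 Apocope: [wamelno] → [wameln]
  result: [wameln]

2 then 1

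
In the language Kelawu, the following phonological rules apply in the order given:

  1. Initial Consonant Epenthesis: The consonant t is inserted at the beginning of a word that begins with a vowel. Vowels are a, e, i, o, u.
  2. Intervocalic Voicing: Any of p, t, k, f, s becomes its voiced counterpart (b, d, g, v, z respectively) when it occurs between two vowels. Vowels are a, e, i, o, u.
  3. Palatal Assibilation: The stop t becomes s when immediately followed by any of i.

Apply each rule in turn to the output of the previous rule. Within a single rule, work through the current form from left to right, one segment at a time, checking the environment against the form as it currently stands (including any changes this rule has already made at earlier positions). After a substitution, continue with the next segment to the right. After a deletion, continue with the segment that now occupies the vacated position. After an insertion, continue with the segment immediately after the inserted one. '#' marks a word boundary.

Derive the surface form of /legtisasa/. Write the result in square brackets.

[legsizaza]

1 Initial Consonant Epenthesis: no change — [legtisasa]
2 Intervocalic Voicing: [legtisasa] → [legtizaza]
3 Palatal Assibilation: [legtizaza] → [legsizaza]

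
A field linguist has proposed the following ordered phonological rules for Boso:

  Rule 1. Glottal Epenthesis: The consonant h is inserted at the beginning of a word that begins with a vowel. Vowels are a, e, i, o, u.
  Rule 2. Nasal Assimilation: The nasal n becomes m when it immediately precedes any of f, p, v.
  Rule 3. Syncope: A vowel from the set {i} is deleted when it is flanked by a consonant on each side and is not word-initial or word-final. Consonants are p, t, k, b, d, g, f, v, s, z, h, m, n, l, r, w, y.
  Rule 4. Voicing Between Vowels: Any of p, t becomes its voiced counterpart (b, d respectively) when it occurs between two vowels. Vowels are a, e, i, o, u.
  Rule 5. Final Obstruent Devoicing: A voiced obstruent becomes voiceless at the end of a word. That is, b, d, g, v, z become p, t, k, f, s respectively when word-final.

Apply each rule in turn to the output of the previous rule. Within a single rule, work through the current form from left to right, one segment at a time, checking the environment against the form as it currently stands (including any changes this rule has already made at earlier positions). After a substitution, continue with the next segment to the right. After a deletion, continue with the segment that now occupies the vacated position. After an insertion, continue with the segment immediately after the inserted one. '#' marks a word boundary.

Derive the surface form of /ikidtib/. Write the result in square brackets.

[hkdtp]

Rule 1 Glottal Epenthesis: [ikidtib] → [hikidtib]
Rule 2 Nasal Assimilation: no change — [hikidtib]
Rule 3 Syncope: [hikidtib] → [hkdtb]
Rule 4 Voicing Between Vowels: no change — [hkdtb]
Rule 5 Final Obstruent Devoicing: [hkdtb] → [hkdtp]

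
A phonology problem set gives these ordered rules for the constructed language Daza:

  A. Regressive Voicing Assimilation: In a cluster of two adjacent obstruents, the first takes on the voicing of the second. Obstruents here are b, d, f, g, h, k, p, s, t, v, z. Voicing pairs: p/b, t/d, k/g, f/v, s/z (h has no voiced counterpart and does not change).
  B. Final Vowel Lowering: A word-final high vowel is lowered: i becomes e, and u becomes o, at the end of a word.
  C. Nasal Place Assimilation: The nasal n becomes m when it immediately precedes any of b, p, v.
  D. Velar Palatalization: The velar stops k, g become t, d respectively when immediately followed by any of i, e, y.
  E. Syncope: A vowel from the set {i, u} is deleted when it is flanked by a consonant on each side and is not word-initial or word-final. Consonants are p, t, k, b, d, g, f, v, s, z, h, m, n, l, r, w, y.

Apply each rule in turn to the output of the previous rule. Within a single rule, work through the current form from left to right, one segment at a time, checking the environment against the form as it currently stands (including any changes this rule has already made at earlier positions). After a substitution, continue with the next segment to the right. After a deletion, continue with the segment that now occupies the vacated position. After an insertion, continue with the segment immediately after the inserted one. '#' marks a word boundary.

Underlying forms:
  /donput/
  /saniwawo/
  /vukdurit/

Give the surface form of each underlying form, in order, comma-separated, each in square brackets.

/donput/:
  A Regressive Voicing Assimilation: no change — [donput]
  B Final Vowel Lowering: no change — [donput]
  C Nasal Place Assimilation: [donput] → [domput]
  D Velar Palatalization: no change — [domput]
  E Syncope: [domput] → [dompt]
/saniwawo/:
  A Regressive Voicing Assimilation: no change — [saniwawo]
  B Final Vowel Lowering: no change — [saniwawo]
  C Nasal Place Assimilation: no change — [saniwawo]
  D Velar Palatalization: no change — [saniwawo]
  E Syncope: [saniwawo] → [sanwawo]
/vukdurit/:
  A Regressive Voicing Assimilation: [vukdurit] → [vugdurit]
  B Final Vowel Lowering: no change — [vugdurit]
  C Nasal Place Assimilation: no change — [vugdurit]
  D Velar Palatalization: no change — [vugdurit]
  E Syncope: [vugdurit] → [vgdrt]

[dompt], [sanwawo], [vgdrt]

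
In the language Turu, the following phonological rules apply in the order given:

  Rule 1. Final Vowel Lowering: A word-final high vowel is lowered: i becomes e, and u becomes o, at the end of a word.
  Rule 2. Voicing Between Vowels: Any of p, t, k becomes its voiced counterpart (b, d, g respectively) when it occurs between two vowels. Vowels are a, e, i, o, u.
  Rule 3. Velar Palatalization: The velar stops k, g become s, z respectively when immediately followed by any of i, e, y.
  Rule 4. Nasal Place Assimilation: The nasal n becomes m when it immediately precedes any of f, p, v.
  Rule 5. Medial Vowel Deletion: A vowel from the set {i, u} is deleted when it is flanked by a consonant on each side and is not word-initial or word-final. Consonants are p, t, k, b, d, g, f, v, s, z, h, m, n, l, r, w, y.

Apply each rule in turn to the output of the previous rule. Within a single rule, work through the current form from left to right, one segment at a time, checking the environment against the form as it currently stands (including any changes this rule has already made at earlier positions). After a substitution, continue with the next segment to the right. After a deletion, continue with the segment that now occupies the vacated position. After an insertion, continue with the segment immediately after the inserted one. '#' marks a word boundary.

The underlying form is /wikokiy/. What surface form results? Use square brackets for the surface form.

[wgozy]

Rule 1 Final Vowel Lowering: no change — [wikokiy]
Rule 2 Voicing Between Vowels: [wikokiy] → [wigogiy]
Rule 3 Velar Palatalization: [wigogiy] → [wigoziy]
Rule 4 Nasal Place Assimilation: no change — [wigoziy]
Rule 5 Medial Vowel Deletion: [wigoziy] → [wgozy]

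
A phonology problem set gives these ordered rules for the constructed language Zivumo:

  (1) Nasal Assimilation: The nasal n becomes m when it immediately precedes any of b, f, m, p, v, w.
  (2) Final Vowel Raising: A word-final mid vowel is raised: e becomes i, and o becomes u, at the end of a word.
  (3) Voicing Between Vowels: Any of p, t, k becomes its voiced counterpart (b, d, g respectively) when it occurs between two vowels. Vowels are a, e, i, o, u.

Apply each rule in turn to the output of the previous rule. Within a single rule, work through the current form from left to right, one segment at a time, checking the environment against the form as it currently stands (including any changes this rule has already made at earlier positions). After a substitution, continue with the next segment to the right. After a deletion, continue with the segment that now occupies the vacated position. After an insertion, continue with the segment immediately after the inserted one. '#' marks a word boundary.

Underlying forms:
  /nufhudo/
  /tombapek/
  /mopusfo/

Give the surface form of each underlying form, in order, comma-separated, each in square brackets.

[nufhudu], [tombabek], [mobusfu]

/nufhudo/:
  (1) Nasal Assimilation: no change — [nufhudo]
  (2) Final Vowel Raising: [nufhudo] → [nufhudu]
  (3) Voicing Between Vowels: no change — [nufhudu]
/tombapek/:
  (1) Nasal Assimilation: no change — [tombapek]
  (2) Final Vowel Raising: no change — [tombapek]
  (3) Voicing Between Vowels: [tombapek] → [tombabek]
/mopusfo/:
  (1) Nasal Assimilation: no change — [mopusfo]
  (2) Final Vowel Raising: [mopusfo] → [mopusfu]
  (3) Voicing Between Vowels: [mopusfu] → [mobusfu]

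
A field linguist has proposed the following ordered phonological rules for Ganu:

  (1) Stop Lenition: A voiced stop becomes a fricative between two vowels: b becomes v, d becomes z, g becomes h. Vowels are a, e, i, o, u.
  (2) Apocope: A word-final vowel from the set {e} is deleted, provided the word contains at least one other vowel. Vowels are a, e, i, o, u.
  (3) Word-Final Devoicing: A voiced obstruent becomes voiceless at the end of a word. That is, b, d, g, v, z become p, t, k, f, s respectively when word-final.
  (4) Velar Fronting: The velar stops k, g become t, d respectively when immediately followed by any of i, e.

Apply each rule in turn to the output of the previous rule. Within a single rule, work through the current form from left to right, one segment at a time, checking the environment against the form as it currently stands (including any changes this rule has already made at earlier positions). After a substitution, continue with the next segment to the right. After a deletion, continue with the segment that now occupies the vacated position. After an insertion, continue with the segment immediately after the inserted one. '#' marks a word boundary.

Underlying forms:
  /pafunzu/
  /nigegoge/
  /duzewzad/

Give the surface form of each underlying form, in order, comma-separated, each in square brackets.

/pafunzu/:
  (1) Stop Lenition: no change — [pafunzu]
  (2) Apocope: no change — [pafunzu]
  (3) Word-Final Devoicing: no change — [pafunzu]
  (4) Velar Fronting: no change — [pafunzu]
/nigegoge/:
  (1) Stop Lenition: [nigegoge] → [nihehohe]
  (2) Apocope: [nihehohe] → [nihehoh]
  (3) Word-Final Devoicing: no change — [nihehoh]
  (4) Velar Fronting: no change — [nihehoh]
/duzewzad/:
  (1) Stop Lenition: no change — [duzewzad]
  (2) Apocope: no change — [duzewzad]
  (3) Word-Final Devoicing: [duzewzad] → [duzewzat]
  (4) Velar Fronting: no change — [duzewzat]

[pafunzu], [nihehoh], [duzewzat]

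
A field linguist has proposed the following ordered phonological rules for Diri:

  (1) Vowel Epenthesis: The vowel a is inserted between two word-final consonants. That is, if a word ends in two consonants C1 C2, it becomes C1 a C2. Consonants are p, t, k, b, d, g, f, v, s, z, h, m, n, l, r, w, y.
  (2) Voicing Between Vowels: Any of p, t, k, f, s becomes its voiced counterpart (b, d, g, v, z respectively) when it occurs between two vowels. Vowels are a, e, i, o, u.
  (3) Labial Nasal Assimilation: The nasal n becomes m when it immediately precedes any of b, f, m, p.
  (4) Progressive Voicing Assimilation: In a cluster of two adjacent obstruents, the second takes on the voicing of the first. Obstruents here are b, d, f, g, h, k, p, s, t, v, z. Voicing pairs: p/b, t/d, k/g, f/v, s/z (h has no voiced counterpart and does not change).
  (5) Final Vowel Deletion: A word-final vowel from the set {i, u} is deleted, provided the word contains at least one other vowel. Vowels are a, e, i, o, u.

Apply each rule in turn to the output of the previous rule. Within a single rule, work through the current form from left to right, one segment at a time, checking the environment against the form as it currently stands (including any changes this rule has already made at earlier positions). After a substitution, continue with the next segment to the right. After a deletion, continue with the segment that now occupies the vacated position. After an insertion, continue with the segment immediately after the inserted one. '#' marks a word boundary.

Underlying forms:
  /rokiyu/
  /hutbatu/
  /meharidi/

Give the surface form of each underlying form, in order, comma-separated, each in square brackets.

/rokiyu/:
  (1) Vowel Epenthesis: no change — [rokiyu]
  (2) Voicing Between Vowels: [rokiyu] → [rogiyu]
  (3) Labial Nasal Assimilation: no change — [rogiyu]
  (4) Progressive Voicing Assimilation: no change — [rogiyu]
  (5) Final Vowel Deletion: [rogiyu] → [rogiy]
/hutbatu/:
  (1) Vowel Epenthesis: no change — [hutbatu]
  (2) Voicing Between Vowels: [hutbatu] → [hutbadu]
  (3) Labial Nasal Assimilation: no change — [hutbadu]
  (4) Progressive Voicing Assimilation: [hutbadu] → [hutpadu]
  (5) Final Vowel Deletion: [hutpadu] → [hutpad]
/meharidi/:
  (1) Vowel Epenthesis: no change — [meharidi]
  (2) Voicing Between Vowels: no change — [meharidi]
  (3) Labial Nasal Assimilation: no change — [meharidi]
  (4) Progressive Voicing Assimilation: no change — [meharidi]
  (5) Final Vowel Deletion: [meharidi] → [meharid]

[rogiy], [hutpad], [meharid]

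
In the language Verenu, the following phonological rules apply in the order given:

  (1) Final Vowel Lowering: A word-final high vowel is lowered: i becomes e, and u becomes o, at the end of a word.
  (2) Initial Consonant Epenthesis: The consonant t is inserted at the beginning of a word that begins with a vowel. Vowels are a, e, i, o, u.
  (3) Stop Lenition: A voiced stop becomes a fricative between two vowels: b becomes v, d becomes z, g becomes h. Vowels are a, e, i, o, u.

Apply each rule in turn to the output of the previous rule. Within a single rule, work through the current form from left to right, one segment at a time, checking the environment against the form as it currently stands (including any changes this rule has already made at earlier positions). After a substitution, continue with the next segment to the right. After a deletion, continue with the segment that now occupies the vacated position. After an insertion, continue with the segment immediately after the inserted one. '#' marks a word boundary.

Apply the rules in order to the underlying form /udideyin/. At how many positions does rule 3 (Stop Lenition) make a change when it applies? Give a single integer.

2

(1) Final Vowel Lowering: no change — [udideyin]
(2) Initial Consonant Epenthesis: [udideyin] → [tudideyin]
(3) Stop Lenition: [tudideyin] → [tuzizeyin]
Rule 3 changed 2 position(s).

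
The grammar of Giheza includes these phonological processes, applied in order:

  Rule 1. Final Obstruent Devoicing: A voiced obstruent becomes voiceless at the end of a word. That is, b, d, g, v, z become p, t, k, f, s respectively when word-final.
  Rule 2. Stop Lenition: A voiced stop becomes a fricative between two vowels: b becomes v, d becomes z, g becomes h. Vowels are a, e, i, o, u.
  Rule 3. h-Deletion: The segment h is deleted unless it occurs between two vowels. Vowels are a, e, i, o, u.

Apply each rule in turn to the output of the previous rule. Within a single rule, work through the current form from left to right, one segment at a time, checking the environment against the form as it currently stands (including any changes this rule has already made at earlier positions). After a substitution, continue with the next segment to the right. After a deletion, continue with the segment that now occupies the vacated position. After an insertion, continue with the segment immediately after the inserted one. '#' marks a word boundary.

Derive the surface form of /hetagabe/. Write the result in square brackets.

[etahave]

Rule 1 Final Obstruent Devoicing: no change — [hetagabe]
Rule 2 Stop Lenition: [hetagabe] → [hetahave]
Rule 3 h-Deletion: [hetahave] → [etahave]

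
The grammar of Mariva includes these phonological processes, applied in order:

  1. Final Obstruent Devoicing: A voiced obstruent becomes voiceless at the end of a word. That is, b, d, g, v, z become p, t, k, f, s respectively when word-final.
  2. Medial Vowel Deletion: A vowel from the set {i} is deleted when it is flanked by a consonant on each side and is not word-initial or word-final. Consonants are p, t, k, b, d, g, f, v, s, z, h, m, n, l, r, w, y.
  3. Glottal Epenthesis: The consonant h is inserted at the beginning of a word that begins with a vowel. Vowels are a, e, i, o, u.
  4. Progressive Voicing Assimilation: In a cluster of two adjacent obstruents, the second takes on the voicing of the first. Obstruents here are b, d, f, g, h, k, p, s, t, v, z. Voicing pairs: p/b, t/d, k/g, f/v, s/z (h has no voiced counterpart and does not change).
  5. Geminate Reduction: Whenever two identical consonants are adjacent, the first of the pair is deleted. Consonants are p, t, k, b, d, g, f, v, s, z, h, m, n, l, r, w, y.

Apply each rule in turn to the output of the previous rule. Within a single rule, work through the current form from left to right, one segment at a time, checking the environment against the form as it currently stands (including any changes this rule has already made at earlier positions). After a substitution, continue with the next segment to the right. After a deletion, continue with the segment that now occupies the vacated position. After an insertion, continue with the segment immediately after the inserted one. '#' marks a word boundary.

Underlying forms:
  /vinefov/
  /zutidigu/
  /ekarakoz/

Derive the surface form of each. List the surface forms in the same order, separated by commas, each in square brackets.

/vinefov/:
  1 Final Obstruent Devoicing: [vinefov] → [vinefof]
  2 Medial Vowel Deletion: [vinefof] → [vnefof]
  3 Glottal Epenthesis: no change — [vnefof]
  4 Progressive Voicing Assimilation: no change — [vnefof]
  5 Geminate Reduction: no change — [vnefof]
/zutidigu/:
  1 Final Obstruent Devoicing: no change — [zutidigu]
  2 Medial Vowel Deletion: [zutidigu] → [zutdgu]
  3 Glottal Epenthesis: no change — [zutdgu]
  4 Progressive Voicing Assimilation: [zutdgu] → [zuttku]
  5 Geminate Reduction: [zuttku] → [zutku]
/ekarakoz/:
  1 Final Obstruent Devoicing: [ekarakoz] → [ekarakos]
  2 Medial Vowel Deletion: no change — [ekarakos]
  3 Glottal Epenthesis: [ekarakos] → [hekarakos]
  4 Progressive Voicing Assimilation: no change — [hekarakos]
  5 Geminate Reduction: no change — [hekarakos]

[vnefof], [zutku], [hekarakos]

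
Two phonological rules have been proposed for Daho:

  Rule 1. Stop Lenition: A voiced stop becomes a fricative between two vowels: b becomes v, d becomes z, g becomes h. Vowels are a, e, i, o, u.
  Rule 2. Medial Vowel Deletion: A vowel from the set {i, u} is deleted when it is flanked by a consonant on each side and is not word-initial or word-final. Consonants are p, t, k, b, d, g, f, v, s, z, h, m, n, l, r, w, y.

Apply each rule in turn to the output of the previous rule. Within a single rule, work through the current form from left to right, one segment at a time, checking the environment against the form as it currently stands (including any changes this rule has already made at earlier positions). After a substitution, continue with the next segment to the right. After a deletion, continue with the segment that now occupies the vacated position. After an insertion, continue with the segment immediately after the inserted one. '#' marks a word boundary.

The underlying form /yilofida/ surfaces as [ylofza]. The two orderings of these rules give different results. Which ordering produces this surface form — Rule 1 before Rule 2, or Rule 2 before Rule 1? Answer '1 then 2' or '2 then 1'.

Order 1 then 2:
  1 Stop Lenition: [yilofida] → [yilofiza]
  2 Medial Vowel Deletion: [yilofiza] → [ylofza]
  result: [ylofza]
Order 2 then 1:
  2 Medial Vowel Deletion: [yilofida] → [ylofda]
  1 Stop Lenition: no change — [ylofda]
  result: [ylofda]

1 then 2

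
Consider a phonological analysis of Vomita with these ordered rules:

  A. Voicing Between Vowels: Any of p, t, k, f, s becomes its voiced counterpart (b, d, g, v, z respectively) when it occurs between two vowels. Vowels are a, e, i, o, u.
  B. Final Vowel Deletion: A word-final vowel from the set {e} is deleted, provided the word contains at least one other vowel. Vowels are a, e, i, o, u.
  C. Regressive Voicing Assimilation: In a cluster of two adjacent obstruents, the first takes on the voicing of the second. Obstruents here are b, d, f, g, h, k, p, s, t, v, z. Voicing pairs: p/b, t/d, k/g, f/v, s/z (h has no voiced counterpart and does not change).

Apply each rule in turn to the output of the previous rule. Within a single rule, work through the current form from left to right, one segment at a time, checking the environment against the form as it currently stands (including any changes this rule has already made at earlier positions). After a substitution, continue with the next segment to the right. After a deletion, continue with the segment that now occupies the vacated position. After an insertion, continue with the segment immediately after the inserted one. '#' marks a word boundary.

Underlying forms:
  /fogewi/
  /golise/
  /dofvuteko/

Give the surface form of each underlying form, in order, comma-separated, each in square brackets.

[fogewi], [goliz], [dovvudego]

/fogewi/:
  A Voicing Between Vowels: no change — [fogewi]
  B Final Vowel Deletion: no change — [fogewi]
  C Regressive Voicing Assimilation: no change — [fogewi]
/golise/:
  A Voicing Between Vowels: [golise] → [golize]
  B Final Vowel Deletion: [golize] → [goliz]
  C Regressive Voicing Assimilation: no change — [goliz]
/dofvuteko/:
  A Voicing Between Vowels: [dofvuteko] → [dofvudego]
  B Final Vowel Deletion: no change — [dofvudego]
  C Regressive Voicing Assimilation: [dofvudego] → [dovvudego]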